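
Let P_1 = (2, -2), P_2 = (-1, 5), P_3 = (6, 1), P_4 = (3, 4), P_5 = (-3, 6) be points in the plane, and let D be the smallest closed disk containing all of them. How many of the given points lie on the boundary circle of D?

3

The minimum enclosing circle is determined by three boundary points: P_1, P_3, P_5.
Their circumcentre is (121/94, 293/94) with r² = 117925/4418.
The farthest remaining point P_2 is at distance² 38777/4418 ≤ 117925/4418.
The points at distance exactly r from the centre are P_1, P_3, P_5 — 3 points.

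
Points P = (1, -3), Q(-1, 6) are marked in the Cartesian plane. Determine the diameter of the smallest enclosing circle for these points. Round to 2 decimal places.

9.22

The smallest circle enclosing two points has them as diameter endpoints.
Centre = midpoint = (0, 1.5); r² = |PQ|²/4 = 85/4 = 21.25.
Diameter = 2r = 2√(21.25) ≈ 9.22.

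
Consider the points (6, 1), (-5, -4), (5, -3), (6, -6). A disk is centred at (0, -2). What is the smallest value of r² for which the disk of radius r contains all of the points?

The required radius is the distance from (0, -2) to the farthest point.
Squared distances: 45, 29, 26, 52.
Maximum is 52, attained at (6, -6).

52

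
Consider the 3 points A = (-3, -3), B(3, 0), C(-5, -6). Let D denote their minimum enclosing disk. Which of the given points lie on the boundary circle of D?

Side lengths²: AB² = 45, AC² = 13, BC² = 100.
Since BC² = 100 ≥ 45 + 13 = 58, the angle opposite BC is not acute, so the smallest enclosing circle has BC as diameter.
Centre = midpoint of BC = (-1, -3), r² = 100/4 = 25.
The points at distance exactly r from the centre are B, C — 2 points.

B, C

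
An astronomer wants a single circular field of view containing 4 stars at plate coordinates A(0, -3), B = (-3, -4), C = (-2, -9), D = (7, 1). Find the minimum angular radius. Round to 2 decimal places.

6.73

A smallest enclosing disk is always determined by at most three of the input points on its boundary.
The farthest pair is C–D with squared distance 181. The circle on this segment as diameter has centre (2.5, -4) and r² = 181/4 = 45.25.
Check A: distance² to centre = 7.25 ≤ 45.25, so it lies inside.
All remaining points lie in this disk, and no smaller disk contains both endpoints, so this is the minimum enclosing circle.
r = √(45.25) ≈ 6.73.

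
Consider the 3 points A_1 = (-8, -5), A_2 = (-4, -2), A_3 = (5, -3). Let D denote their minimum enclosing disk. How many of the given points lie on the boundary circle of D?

Side lengths²: A_1A_2² = 25, A_1A_3² = 173, A_2A_3² = 82.
Since A_1A_3² = 173 ≥ 82 + 25 = 107, the angle opposite A_1A_3 is not acute, so the smallest enclosing circle has A_1A_3 as diameter.
Centre = midpoint of A_1A_3 = (-1.5, -4), r² = 173/4 = 43.25.
The points at distance exactly r from the centre are A_1, A_3 — 2 points.

2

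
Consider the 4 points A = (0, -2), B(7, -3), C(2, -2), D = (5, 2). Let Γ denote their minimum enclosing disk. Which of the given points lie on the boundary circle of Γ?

A, B, D

By Welzl's lemma the MEC is supported by two points (diametrically opposite) or three points (on a circumcircle).
The minimum enclosing circle is determined by three boundary points: A, B, D.
Their circumcentre is (241/66, -95/66) with r² = 29725/2178.
The farthest remaining point C is at distance² 6625/2178 ≤ 29725/2178.
The points at distance exactly r from the centre are A, B, D — 3 points.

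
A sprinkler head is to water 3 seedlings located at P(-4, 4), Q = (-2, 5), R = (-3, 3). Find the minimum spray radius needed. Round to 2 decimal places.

Side lengths²: PQ² = 5, PR² = 2, QR² = 5.
Since QR² = 5 < 5 + 2 = 7, the triangle is acute, so the smallest enclosing circle is the circumcircle.
Circumcentre = (-17/6, 25/6), r² = 25/18.
r = √(25/18) ≈ 1.18.

1.18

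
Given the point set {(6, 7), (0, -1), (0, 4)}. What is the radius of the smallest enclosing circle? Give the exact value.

5

Call the three points A, B, C in the order given.
Side lengths²: AB² = 100, AC² = 45, BC² = 25.
Since AB² = 100 ≥ 45 + 25 = 70, the angle opposite AB is not acute, so the smallest enclosing circle has AB as diameter.
Centre = midpoint of AB = (3, 3), r² = 100/4 = 25.
r = √25 = 5.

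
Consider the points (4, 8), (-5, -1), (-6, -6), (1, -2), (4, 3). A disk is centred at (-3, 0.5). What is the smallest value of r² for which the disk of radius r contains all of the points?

105.25

The required radius is the distance from (-3, 0.5) to the farthest point.
Squared distances: 105.25, 6.25, 51.25, 22.25, 55.25.
Maximum is 105.25, attained at (4, 8).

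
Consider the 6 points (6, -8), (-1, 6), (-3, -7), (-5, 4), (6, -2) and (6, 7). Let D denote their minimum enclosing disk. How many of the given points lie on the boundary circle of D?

3

The minimum enclosing circle is determined by three boundary points: (6, -8), (-5, 4), (6, 7).
Their circumcentre is (47/22, -0.5) with r² = 17225/242.
The farthest remaining point (-3, -7) is at distance² 16609/242 ≤ 17225/242.
The points at distance exactly r from the centre are (6, -8), (-5, 4), (6, 7) — 3 points.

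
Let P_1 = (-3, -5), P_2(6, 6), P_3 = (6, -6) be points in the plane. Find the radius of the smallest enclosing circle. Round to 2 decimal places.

Side lengths²: P_1P_2² = 202, P_1P_3² = 82, P_2P_3² = 144.
Since P_1P_2² = 202 < 144 + 82 = 226, the triangle is acute, so the smallest enclosing circle is the circumcircle.
Circumcentre = (19/9, 0), r² = 4141/81.
r = √(4141/81) ≈ 7.15.

7.15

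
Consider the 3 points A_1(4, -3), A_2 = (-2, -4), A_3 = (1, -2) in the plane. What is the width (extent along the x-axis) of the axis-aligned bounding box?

max x = 4, min x = -2, so width = 6.

6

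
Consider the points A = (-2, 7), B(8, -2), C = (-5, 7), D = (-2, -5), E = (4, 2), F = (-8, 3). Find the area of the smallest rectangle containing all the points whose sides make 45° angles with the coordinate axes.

143

In coordinates u = x + y, v = x − y the rectangle is axis-aligned; the map (x,y)→(u,v) scales areas by 2.
u-values: 5, 6, 2, -7, 6, -5; range = 6 − (-7) = 13.
v-values: -9, 10, -12, 3, 2, -11; range = 10 − (-12) = 22.
Area = (13 × 22) / 2 = 143.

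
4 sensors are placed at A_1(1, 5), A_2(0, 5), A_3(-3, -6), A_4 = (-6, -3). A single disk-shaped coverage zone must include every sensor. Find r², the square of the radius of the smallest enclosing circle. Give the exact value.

34.25

A smallest enclosing disk is always determined by at most three of the input points on its boundary.
The farthest pair is A_1–A_3 with squared distance 137. The circle on this segment as diameter has centre (-1, -0.5) and r² = 137/4 = 34.25.
Check A_2: distance² to centre = 31.25 ≤ 34.25, so it lies inside.
All remaining points lie in this disk, and no smaller disk contains both endpoints, so this is the minimum enclosing circle.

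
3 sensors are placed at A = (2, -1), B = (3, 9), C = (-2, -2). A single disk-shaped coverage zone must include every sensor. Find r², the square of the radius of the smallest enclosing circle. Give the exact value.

36.5

Side lengths²: AB² = 101, AC² = 17, BC² = 146.
Since BC² = 146 ≥ 101 + 17 = 118, the angle opposite BC is not acute, so the smallest enclosing circle has BC as diameter.
Centre = midpoint of BC = (0.5, 3.5), r² = 146/4 = 36.5.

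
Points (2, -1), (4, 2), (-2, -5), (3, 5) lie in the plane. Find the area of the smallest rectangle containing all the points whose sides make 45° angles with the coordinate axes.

37.5

In coordinates u = x + y, v = x − y the rectangle is axis-aligned; the map (x,y)→(u,v) scales areas by 2.
u-values: 1, 6, -7, 8; range = 8 − (-7) = 15.
v-values: 3, 2, 3, -2; range = 3 − (-2) = 5.
Area = (15 × 5) / 2 = 37.5.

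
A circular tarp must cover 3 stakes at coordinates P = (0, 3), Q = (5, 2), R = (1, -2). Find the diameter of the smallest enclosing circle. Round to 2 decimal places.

6.13

Side lengths²: PQ² = 26, PR² = 26, QR² = 32.
Since QR² = 32 < 26 + 26 = 52, the triangle is acute, so the smallest enclosing circle is the circumcircle.
Circumcentre = (13/6, 5/6), r² = 169/18.
Diameter = 2r = 2√(169/18) ≈ 6.13.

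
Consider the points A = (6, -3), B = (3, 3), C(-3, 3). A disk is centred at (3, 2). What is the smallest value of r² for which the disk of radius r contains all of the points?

The required radius is the distance from (3, 2) to the farthest point.
Squared distances: 34, 1, 37.
Maximum is 37, attained at C.

37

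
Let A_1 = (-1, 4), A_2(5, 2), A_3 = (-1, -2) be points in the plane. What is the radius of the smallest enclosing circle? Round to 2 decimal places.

3.80

Side lengths²: A_1A_2² = 40, A_1A_3² = 36, A_2A_3² = 52.
Since A_2A_3² = 52 < 40 + 36 = 76, the triangle is acute, so the smallest enclosing circle is the circumcircle.
Circumcentre = (4/3, 1), r² = 130/9.
r = √(130/9) ≈ 3.80.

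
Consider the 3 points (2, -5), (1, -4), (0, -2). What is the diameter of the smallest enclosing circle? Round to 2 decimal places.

Call the three points A, B, C in the order given.
Side lengths²: AB² = 2, AC² = 13, BC² = 5.
Since AC² = 13 ≥ 5 + 2 = 7, the angle opposite AC is not acute, so the smallest enclosing circle has AC as diameter.
Centre = midpoint of AC = (1, -3.5), r² = 13/4 = 3.25.
Diameter = 2r = 2√(3.25) ≈ 3.61.

3.61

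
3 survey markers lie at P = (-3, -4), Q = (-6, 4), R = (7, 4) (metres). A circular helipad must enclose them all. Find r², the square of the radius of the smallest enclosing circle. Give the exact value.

46.765625

Side lengths²: PQ² = 73, PR² = 164, QR² = 169.
Since QR² = 169 < 164 + 73 = 237, the triangle is acute, so the smallest enclosing circle is the circumcircle.
Circumcentre = (0.5, 1.875), r² = 46.765625.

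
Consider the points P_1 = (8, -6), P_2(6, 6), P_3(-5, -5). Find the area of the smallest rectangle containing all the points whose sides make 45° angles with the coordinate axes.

In coordinates u = x + y, v = x − y the rectangle is axis-aligned; the map (x,y)→(u,v) scales areas by 2.
u-values: 2, 12, -10; range = 12 − (-10) = 22.
v-values: 14, 0, 0; range = 14 − 0 = 14.
Area = (22 × 14) / 2 = 154.

154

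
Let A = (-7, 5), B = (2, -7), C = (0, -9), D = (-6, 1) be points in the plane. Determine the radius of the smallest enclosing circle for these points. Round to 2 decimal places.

7.83

A smallest enclosing disk is always determined by at most three of the input points on its boundary.
The farthest pair is A–C with squared distance 245. The circle on this segment as diameter has centre (-3.5, -2) and r² = 245/4 = 61.25.
Check B: distance² to centre = 55.25 ≤ 61.25, so it lies inside.
All remaining points lie in this disk, and no smaller disk contains both endpoints, so this is the minimum enclosing circle.
r = √(61.25) ≈ 7.83.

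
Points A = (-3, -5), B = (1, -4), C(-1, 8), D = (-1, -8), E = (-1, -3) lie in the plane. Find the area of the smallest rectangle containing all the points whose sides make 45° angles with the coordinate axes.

128

In coordinates u = x + y, v = x − y the rectangle is axis-aligned; the map (x,y)→(u,v) scales areas by 2.
u-values: -8, -3, 7, -9, -4; range = 7 − (-9) = 16.
v-values: 2, 5, -9, 7, 2; range = 7 − (-9) = 16.
Area = (16 × 16) / 2 = 128.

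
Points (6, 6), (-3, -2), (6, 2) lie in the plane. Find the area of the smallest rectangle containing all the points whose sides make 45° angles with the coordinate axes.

42.5

In coordinates u = x + y, v = x − y the rectangle is axis-aligned; the map (x,y)→(u,v) scales areas by 2.
u-values: 12, -5, 8; range = 12 − (-5) = 17.
v-values: 0, -1, 4; range = 4 − (-1) = 5.
Area = (17 × 5) / 2 = 42.5.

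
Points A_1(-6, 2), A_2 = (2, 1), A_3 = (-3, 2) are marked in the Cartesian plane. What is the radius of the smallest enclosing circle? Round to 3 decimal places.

4.031

Side lengths²: A_1A_2² = 65, A_1A_3² = 9, A_2A_3² = 26.
Since A_1A_2² = 65 ≥ 26 + 9 = 35, the angle opposite A_1A_2 is not acute, so the smallest enclosing circle has A_1A_2 as diameter.
Centre = midpoint of A_1A_2 = (-2, 1.5), r² = 65/4 = 16.25.
r = √(16.25) ≈ 4.031.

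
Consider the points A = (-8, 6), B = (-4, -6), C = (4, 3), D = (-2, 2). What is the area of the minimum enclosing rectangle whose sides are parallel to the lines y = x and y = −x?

136

In coordinates u = x + y, v = x − y the rectangle is axis-aligned; the map (x,y)→(u,v) scales areas by 2.
u-values: -2, -10, 7, 0; range = 7 − (-10) = 17.
v-values: -14, 2, 1, -4; range = 2 − (-14) = 16.
Area = (17 × 16) / 2 = 136.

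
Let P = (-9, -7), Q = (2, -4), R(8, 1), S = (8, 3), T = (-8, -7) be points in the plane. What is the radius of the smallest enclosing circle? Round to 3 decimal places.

The minimum enclosing circle of a finite set is fixed by two of the points (as a diameter) or three (as a circumcircle).
The farthest pair is P–S with squared distance 389. The circle on this segment as diameter has centre (-0.5, -2) and r² = 389/4 = 97.25.
Check Q: distance² to centre = 10.25 ≤ 97.25, so it lies inside.
All remaining points lie in this disk, and no smaller disk contains both endpoints, so this is the minimum enclosing circle.
r = √(97.25) ≈ 9.862.

9.862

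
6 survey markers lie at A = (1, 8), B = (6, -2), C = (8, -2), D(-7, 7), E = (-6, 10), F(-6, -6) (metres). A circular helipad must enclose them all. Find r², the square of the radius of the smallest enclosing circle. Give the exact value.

By Welzl's lemma the MEC is supported by two points (diametrically opposite) or three points (on a circumcircle).
The minimum enclosing circle is determined by three boundary points: C, E, F.
Their circumcentre is (-5/7, 2) with r² = 4505/49.
The farthest remaining point D is at distance² 3161/49 ≤ 4505/49.

4505/49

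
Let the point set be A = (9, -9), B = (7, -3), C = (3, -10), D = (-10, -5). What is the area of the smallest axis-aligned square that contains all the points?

The bounding box has width 19 and height 7.
An axis-aligned square enclosing the set must have side ≥ max(width, height).
So the minimum side is max(19, 7) = 19.
Area = 19² = 361.

361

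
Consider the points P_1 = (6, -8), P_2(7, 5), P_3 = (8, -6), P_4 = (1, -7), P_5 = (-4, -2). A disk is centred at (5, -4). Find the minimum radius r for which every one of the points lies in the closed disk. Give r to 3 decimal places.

The required radius is the distance from (5, -4) to the farthest point.
Squared distances: 17, 85, 13, 25, 85.
Maximum is 85, attained at P_2.
r = √85 ≈ 9.220.

9.220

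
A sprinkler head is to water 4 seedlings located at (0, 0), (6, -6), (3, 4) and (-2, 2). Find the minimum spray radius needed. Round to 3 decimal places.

5.679

The minimum enclosing circle of a finite set is fixed by two of the points (as a diameter) or three (as a circumcircle).
The minimum enclosing circle is determined by three boundary points: (6, -6), (3, 4), (-2, 2).
Their circumcentre is (33/14, -23/14) with r² = 3161/98.
The farthest remaining point (0, 0) is at distance² 809/98 ≤ 3161/98.
r = √(3161/98) ≈ 5.679.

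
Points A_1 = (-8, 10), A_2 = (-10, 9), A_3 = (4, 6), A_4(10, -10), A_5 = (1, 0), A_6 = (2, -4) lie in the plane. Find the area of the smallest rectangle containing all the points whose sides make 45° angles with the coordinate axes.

In coordinates u = x + y, v = x − y the rectangle is axis-aligned; the map (x,y)→(u,v) scales areas by 2.
u-values: 2, -1, 10, 0, 1, -2; range = 10 − (-2) = 12.
v-values: -18, -19, -2, 20, 1, 6; range = 20 − (-19) = 39.
Area = (12 × 39) / 2 = 234.

234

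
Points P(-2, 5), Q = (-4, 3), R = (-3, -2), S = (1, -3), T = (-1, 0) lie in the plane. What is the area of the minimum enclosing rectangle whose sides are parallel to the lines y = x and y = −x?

44

In coordinates u = x + y, v = x − y the rectangle is axis-aligned; the map (x,y)→(u,v) scales areas by 2.
u-values: 3, -1, -5, -2, -1; range = 3 − (-5) = 8.
v-values: -7, -7, -1, 4, -1; range = 4 − (-7) = 11.
Area = (8 × 11) / 2 = 44.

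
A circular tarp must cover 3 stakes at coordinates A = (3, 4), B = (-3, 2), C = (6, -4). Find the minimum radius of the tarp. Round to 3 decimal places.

Side lengths²: AB² = 40, AC² = 73, BC² = 117.
Since BC² = 117 ≥ 73 + 40 = 113, the angle opposite BC is not acute, so the smallest enclosing circle has BC as diameter.
Centre = midpoint of BC = (1.5, -1), r² = 117/4 = 29.25.
r = √(29.25) ≈ 5.408.

5.408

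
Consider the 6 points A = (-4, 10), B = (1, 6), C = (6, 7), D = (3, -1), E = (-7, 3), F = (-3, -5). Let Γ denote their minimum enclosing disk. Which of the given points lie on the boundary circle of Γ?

The minimum enclosing circle is determined by three boundary points: A, C, F.
Their circumcentre is (-73/98, 263/98) with r² = 307925/4802.
The farthest remaining point E is at distance² 188365/4802 ≤ 307925/4802.
The points at distance exactly r from the centre are A, C, F — 3 points.

A, C, F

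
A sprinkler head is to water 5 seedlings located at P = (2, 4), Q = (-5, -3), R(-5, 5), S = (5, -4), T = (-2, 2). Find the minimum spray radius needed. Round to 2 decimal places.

6.73

The minimum enclosing circle of a finite set is fixed by two of the points (as a diameter) or three (as a circumcircle).
The farthest pair is R–S with squared distance 181. The circle on this segment as diameter has centre (0, 0.5) and r² = 181/4 = 45.25.
Check P: distance² to centre = 16.25 ≤ 45.25, so it lies inside.
All remaining points lie in this disk, and no smaller disk contains both endpoints, so this is the minimum enclosing circle.
r = √(45.25) ≈ 6.73.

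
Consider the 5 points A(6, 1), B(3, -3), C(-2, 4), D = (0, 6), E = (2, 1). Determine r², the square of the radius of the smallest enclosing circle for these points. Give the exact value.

The minimum enclosing circle of a finite set is fixed by two of the points (as a diameter) or three (as a circumcircle).
The farthest pair is B–D with squared distance 90. The circle on this segment as diameter has centre (1.5, 1.5) and r² = 90/4 = 22.5.
Check A: distance² to centre = 20.5 ≤ 22.5, so it lies inside.
All remaining points lie in this disk, and no smaller disk contains both endpoints, so this is the minimum enclosing circle.

22.5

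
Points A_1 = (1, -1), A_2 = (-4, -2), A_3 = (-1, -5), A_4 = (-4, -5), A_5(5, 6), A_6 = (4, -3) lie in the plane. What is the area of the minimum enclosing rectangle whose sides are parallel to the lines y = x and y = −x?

In coordinates u = x + y, v = x − y the rectangle is axis-aligned; the map (x,y)→(u,v) scales areas by 2.
u-values: 0, -6, -6, -9, 11, 1; range = 11 − (-9) = 20.
v-values: 2, -2, 4, 1, -1, 7; range = 7 − (-2) = 9.
Area = (20 × 9) / 2 = 90.

90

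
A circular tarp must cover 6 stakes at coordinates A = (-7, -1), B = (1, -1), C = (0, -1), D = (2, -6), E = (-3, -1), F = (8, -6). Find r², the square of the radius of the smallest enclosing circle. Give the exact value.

By Welzl's lemma the MEC is supported by two points (diametrically opposite) or three points (on a circumcircle).
The farthest pair is A–F with squared distance 250. The circle on this segment as diameter has centre (0.5, -3.5) and r² = 250/4 = 62.5.
Check B: distance² to centre = 6.5 ≤ 62.5, so it lies inside.
All remaining points lie in this disk, and no smaller disk contains both endpoints, so this is the minimum enclosing circle.

62.5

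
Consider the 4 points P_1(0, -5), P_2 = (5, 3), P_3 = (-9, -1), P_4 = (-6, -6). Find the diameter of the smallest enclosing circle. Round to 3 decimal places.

14.715

A smallest enclosing disk is always determined by at most three of the input points on its boundary.
The minimum enclosing circle is determined by three boundary points: P_2, P_3, P_4.
Their circumcentre is (-70/41, -1/41) with r² = 91001/1681.
The farthest remaining point P_1 is at distance² 46516/1681 ≤ 91001/1681.
Diameter = 2r = 2√(91001/1681) ≈ 14.715.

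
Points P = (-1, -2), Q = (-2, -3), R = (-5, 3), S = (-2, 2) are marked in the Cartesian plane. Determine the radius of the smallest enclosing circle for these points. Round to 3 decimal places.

3.354

By Welzl's lemma the MEC is supported by two points (diametrically opposite) or three points (on a circumcircle).
The farthest pair is Q–R with squared distance 45. The circle on this segment as diameter has centre (-3.5, 0) and r² = 45/4 = 11.25.
Check P: distance² to centre = 10.25 ≤ 11.25, so it lies inside.
All remaining points lie in this disk, and no smaller disk contains both endpoints, so this is the minimum enclosing circle.
r = √(11.25) ≈ 3.354.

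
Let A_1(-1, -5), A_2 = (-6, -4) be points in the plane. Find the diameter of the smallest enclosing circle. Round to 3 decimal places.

5.099

The smallest circle enclosing two points has them as diameter endpoints.
Centre = midpoint = (-3.5, -4.5); r² = |A_1A_2|²/4 = 26/4 = 6.5.
Diameter = 2r = 2√(6.5) ≈ 5.099.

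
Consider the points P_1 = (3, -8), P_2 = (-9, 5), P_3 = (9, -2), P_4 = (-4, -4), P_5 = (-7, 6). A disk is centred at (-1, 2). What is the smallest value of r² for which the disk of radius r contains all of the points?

116

The required radius is the distance from (-1, 2) to the farthest point.
Squared distances: 116, 73, 116, 45, 52.
Maximum is 116, attained at P_1.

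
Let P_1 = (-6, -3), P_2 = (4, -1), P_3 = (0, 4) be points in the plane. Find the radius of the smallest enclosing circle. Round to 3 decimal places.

5.190

Side lengths²: P_1P_2² = 104, P_1P_3² = 85, P_2P_3² = 41.
Since P_1P_2² = 104 < 85 + 41 = 126, the triangle is acute, so the smallest enclosing circle is the circumcircle.
Circumcentre = (-69/58, -61/58), r² = 45305/1682.
r = √(45305/1682) ≈ 5.190.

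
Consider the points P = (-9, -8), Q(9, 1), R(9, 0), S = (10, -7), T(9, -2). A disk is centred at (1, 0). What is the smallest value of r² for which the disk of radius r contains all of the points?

The required radius is the distance from (1, 0) to the farthest point.
Squared distances: 164, 65, 64, 130, 68.
Maximum is 164, attained at P.

164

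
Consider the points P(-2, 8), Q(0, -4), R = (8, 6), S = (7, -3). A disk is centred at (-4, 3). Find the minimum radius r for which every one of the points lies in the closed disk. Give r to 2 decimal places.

12.53

The required radius is the distance from (-4, 3) to the farthest point.
Squared distances: 29, 65, 153, 157.
Maximum is 157, attained at S.
r = √157 ≈ 12.53.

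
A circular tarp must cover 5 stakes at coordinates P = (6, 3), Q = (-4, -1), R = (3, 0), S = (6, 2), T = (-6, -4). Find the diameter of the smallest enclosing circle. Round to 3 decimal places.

13.892

By Welzl's lemma the MEC is supported by two points (diametrically opposite) or three points (on a circumcircle).
The farthest pair is P–T with squared distance 193. The circle on this segment as diameter has centre (0, -0.5) and r² = 193/4 = 48.25.
Check Q: distance² to centre = 16.25 ≤ 48.25, so it lies inside.
All remaining points lie in this disk, and no smaller disk contains both endpoints, so this is the minimum enclosing circle.
Diameter = 2r = 2√(48.25) ≈ 13.892.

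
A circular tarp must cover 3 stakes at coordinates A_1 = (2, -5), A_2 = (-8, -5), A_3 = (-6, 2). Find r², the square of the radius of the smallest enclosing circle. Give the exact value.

Side lengths²: A_1A_2² = 100, A_1A_3² = 113, A_2A_3² = 53.
Since A_1A_3² = 113 < 100 + 53 = 153, the triangle is acute, so the smallest enclosing circle is the circumcircle.
Circumcentre = (-3, -37/14), r² = 5989/196.

5989/196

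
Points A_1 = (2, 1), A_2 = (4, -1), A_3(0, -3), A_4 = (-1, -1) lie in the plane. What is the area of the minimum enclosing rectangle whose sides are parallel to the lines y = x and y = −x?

In coordinates u = x + y, v = x − y the rectangle is axis-aligned; the map (x,y)→(u,v) scales areas by 2.
u-values: 3, 3, -3, -2; range = 3 − (-3) = 6.
v-values: 1, 5, 3, 0; range = 5 − 0 = 5.
Area = (6 × 5) / 2 = 15.

15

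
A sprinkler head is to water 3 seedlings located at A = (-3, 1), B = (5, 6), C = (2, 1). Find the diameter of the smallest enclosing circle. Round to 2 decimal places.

Side lengths²: AB² = 89, AC² = 25, BC² = 34.
Since AB² = 89 ≥ 34 + 25 = 59, the angle opposite AB is not acute, so the smallest enclosing circle has AB as diameter.
Centre = midpoint of AB = (1, 3.5), r² = 89/4 = 22.25.
Diameter = 2r = 2√(22.25) ≈ 9.43.

9.43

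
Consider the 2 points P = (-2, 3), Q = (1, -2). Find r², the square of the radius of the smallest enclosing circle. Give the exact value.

The smallest circle enclosing two points has them as diameter endpoints.
Centre = midpoint = (-0.5, 0.5); r² = |PQ|²/4 = 34/4 = 8.5.

8.5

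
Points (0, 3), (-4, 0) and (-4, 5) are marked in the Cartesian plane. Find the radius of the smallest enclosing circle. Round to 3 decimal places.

Call the three points A, B, C in the order given.
Side lengths²: AB² = 25, AC² = 20, BC² = 25.
Since BC² = 25 < 25 + 20 = 45, the triangle is acute, so the smallest enclosing circle is the circumcircle.
Circumcentre = (-2.75, 2.5), r² = 7.8125.
r = √(7.8125) ≈ 2.795.

2.795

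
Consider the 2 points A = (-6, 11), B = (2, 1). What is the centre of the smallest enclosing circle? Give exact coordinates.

The smallest circle enclosing two points has them as diameter endpoints.
Centre = midpoint = (-2, 6); r² = |AB|²/4 = 164/4 = 41.
Centre = (-2, 6).

(-2, 6)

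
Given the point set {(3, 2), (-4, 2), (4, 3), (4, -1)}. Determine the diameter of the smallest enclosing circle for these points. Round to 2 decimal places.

8.61

A smallest enclosing disk is always determined by at most three of the input points on its boundary.
The minimum enclosing circle is determined by three boundary points: (-4, 2), (4, 3), (4, -1).
Their circumcentre is (0.1875, 1) with r² = 18.53515625.
The farthest remaining point (3, 2) is at distance² 8.91015625 ≤ 18.53515625.
Diameter = 2r = 2√(18.53515625) ≈ 8.61.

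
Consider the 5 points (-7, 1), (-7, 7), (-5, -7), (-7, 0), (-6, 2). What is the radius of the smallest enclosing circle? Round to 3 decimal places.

7.071

The farthest pair is (-7, 7)–(-5, -7) with squared distance 200. The circle on this segment as diameter has centre (-6, 0) and r² = 200/4 = 50.
Check (-7, 1): distance² to centre = 2 ≤ 50, so it lies inside.
All remaining points lie in this disk, and no smaller disk contains both endpoints, so this is the minimum enclosing circle.
r = √50 ≈ 7.071.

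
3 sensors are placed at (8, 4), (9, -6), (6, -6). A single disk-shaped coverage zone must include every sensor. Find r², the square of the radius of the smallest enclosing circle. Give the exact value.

26.26

Call the three points A, B, C in the order given.
Side lengths²: AB² = 101, AC² = 104, BC² = 9.
Since AC² = 104 < 101 + 9 = 110, the triangle is acute, so the smallest enclosing circle is the circumcircle.
Circumcentre = (7.5, -1.1), r² = 26.26.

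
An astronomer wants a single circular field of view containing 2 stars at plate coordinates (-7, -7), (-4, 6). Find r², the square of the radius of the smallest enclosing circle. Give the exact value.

The smallest circle enclosing two points has them as diameter endpoints.
Centre = midpoint = (-5.5, -0.5); r² = |(-7, -7)−(-4, 6)|²/4 = 178/4 = 44.5.

44.5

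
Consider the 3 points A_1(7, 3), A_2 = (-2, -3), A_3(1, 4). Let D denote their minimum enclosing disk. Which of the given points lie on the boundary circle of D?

Side lengths²: A_1A_2² = 117, A_1A_3² = 37, A_2A_3² = 58.
Since A_1A_2² = 117 ≥ 58 + 37 = 95, the angle opposite A_1A_2 is not acute, so the smallest enclosing circle has A_1A_2 as diameter.
Centre = midpoint of A_1A_2 = (2.5, 0), r² = 117/4 = 29.25.
The points at distance exactly r from the centre are A_1, A_2 — 2 points.

A_1, A_2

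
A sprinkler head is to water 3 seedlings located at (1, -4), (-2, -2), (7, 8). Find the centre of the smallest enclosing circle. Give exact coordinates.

(3.125, 2.4375)

Call the three points A, B, C in the order given.
Side lengths²: AB² = 13, AC² = 180, BC² = 181.
Since BC² = 181 < 180 + 13 = 193, the triangle is acute, so the smallest enclosing circle is the circumcircle.
Circumcentre = (3.125, 2.4375), r² = 45.95703125.
Centre = (3.125, 2.4375).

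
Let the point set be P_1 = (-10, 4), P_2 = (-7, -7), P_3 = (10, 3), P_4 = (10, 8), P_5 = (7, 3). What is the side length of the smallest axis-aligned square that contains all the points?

The bounding box has width 20 and height 15.
An axis-aligned square enclosing the set must have side ≥ max(width, height).
So the minimum side is max(20, 15) = 20.

20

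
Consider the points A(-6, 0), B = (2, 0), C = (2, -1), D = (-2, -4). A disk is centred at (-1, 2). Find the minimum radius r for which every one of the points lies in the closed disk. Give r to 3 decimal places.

6.083

The required radius is the distance from (-1, 2) to the farthest point.
Squared distances: 29, 13, 18, 37.
Maximum is 37, attained at D.
r = √37 ≈ 6.083.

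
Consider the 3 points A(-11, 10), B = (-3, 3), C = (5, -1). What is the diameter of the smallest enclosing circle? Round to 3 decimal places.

19.416

Side lengths²: AB² = 113, AC² = 377, BC² = 80.
Since AC² = 377 ≥ 113 + 80 = 193, the angle opposite AC is not acute, so the smallest enclosing circle has AC as diameter.
Centre = midpoint of AC = (-3, 4.5), r² = 377/4 = 94.25.
Diameter = 2r = 2√(94.25) ≈ 19.416.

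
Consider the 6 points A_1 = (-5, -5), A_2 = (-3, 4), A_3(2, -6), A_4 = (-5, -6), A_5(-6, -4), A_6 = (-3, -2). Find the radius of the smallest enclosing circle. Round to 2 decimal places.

5.70

By Welzl's lemma the MEC is supported by two points (diametrically opposite) or three points (on a circumcircle).
The minimum enclosing circle is determined by three boundary points: A_2, A_3, A_4.
Their circumcentre is (-1.5, -1.5) with r² = 32.5.
The farthest remaining point A_5 is at distance² 26.5 ≤ 32.5.
r = √(32.5) ≈ 5.70.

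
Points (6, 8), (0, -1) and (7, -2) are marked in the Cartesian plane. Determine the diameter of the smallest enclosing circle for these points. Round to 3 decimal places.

11.140

Call the three points A, B, C in the order given.
Side lengths²: AB² = 117, AC² = 101, BC² = 50.
Since AB² = 117 < 101 + 50 = 151, the triangle is acute, so the smallest enclosing circle is the circumcircle.
Circumcentre = (189/46, 127/46), r² = 32825/1058.
Diameter = 2r = 2√(32825/1058) ≈ 11.140.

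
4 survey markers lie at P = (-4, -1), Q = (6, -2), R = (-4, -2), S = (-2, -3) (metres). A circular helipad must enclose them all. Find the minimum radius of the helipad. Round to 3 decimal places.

5.025

The farthest pair is P–Q with squared distance 101. The circle on this segment as diameter has centre (1, -1.5) and r² = 101/4 = 25.25.
Check R: distance² to centre = 25.25 ≤ 25.25, so it lies inside.
All remaining points lie in this disk, and no smaller disk contains both endpoints, so this is the minimum enclosing circle.
r = √(25.25) ≈ 5.025.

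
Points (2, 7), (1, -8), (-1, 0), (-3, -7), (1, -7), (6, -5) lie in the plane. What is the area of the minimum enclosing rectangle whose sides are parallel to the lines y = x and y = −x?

152

In coordinates u = x + y, v = x − y the rectangle is axis-aligned; the map (x,y)→(u,v) scales areas by 2.
u-values: 9, -7, -1, -10, -6, 1; range = 9 − (-10) = 19.
v-values: -5, 9, -1, 4, 8, 11; range = 11 − (-5) = 16.
Area = (19 × 16) / 2 = 152.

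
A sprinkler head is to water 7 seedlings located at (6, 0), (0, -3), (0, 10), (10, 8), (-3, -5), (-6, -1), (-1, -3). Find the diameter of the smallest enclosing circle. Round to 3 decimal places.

The minimum enclosing circle is determined by three boundary points: (10, 8), (-3, -5), (-6, -1).
Their circumcentre is (37/14, 33/14) with r² = 8425/98.
The farthest remaining point (0, 10) is at distance² 6409/98 ≤ 8425/98.
Diameter = 2r = 2√(8425/98) ≈ 18.544.

18.544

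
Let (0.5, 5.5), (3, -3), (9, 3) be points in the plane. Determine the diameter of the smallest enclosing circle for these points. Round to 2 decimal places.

10.09

Call the three points A, B, C in the order given.
Side lengths²: AB² = 78.5, AC² = 78.5, BC² = 72.
Since AC² = 78.5 < 78.5 + 72 = 150.5, the triangle is acute, so the smallest enclosing circle is the circumcircle.
Circumcentre = (179/44, 85/44), r² = 24649/968.
Diameter = 2r = 2√(24649/968) ≈ 10.09.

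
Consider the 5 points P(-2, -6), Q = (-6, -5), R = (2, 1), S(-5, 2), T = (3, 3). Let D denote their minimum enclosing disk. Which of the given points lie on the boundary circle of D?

Q, T

The farthest pair is Q–T with squared distance 145. The circle on this segment as diameter has centre (-1.5, -1) and r² = 145/4 = 36.25.
Check P: distance² to centre = 25.25 ≤ 36.25, so it lies inside.
All remaining points lie in this disk, and no smaller disk contains both endpoints, so this is the minimum enclosing circle.
The points at distance exactly r from the centre are Q, T — 2 points.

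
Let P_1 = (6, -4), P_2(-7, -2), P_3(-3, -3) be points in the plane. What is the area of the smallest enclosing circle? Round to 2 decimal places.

Side lengths²: P_1P_2² = 173, P_1P_3² = 82, P_2P_3² = 17.
Since P_1P_2² = 173 ≥ 82 + 17 = 99, the angle opposite P_1P_2 is not acute, so the smallest enclosing circle has P_1P_2 as diameter.
Centre = midpoint of P_1P_2 = (-0.5, -3), r² = 173/4 = 43.25.
Area = π·r² = π·43.25 ≈ 135.87.

135.87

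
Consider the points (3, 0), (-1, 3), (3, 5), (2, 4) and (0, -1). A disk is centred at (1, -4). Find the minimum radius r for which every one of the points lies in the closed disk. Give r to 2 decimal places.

9.22

The required radius is the distance from (1, -4) to the farthest point.
Squared distances: 20, 53, 85, 65, 10.
Maximum is 85, attained at (3, 5).
r = √85 ≈ 9.22.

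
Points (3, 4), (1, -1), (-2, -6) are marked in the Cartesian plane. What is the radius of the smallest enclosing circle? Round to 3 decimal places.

Call the three points A, B, C in the order given.
Side lengths²: AB² = 29, AC² = 125, BC² = 34.
Since AC² = 125 ≥ 34 + 29 = 63, the angle opposite AC is not acute, so the smallest enclosing circle has AC as diameter.
Centre = midpoint of AC = (0.5, -1), r² = 125/4 = 31.25.
r = √(31.25) ≈ 5.590.

5.590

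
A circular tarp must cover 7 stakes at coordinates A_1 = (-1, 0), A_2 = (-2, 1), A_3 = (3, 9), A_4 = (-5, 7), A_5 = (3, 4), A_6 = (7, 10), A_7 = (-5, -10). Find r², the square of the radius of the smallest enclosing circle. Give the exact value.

The farthest pair is A_6–A_7 with squared distance 544. The circle on this segment as diameter has centre (1, 0) and r² = 544/4 = 136.
Check A_1: distance² to centre = 4 ≤ 136, so it lies inside.
All remaining points lie in this disk, and no smaller disk contains both endpoints, so this is the minimum enclosing circle.

136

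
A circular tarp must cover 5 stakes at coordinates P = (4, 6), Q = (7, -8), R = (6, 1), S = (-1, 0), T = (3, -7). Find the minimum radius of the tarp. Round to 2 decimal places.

By Welzl's lemma the MEC is supported by two points (diametrically opposite) or three points (on a circumcircle).
The farthest pair is P–Q with squared distance 205. The circle on this segment as diameter has centre (5.5, -1) and r² = 205/4 = 51.25.
Check R: distance² to centre = 4.25 ≤ 51.25, so it lies inside.
All remaining points lie in this disk, and no smaller disk contains both endpoints, so this is the minimum enclosing circle.
r = √(51.25) ≈ 7.16.

7.16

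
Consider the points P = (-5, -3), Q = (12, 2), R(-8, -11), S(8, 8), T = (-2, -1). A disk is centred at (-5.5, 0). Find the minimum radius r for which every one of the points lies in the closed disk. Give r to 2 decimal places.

17.61

The required radius is the distance from (-5.5, 0) to the farthest point.
Squared distances: 9.25, 310.25, 127.25, 246.25, 13.25.
Maximum is 310.25, attained at Q.
r = √(310.25) ≈ 17.61.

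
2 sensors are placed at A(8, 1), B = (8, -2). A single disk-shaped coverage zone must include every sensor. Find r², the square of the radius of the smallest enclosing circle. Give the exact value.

2.25

The smallest circle enclosing two points has them as diameter endpoints.
Centre = midpoint = (8, -0.5); r² = |AB|²/4 = 9/4 = 2.25.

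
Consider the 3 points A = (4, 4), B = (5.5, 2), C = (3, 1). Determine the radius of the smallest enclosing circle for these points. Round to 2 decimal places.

Side lengths²: AB² = 6.25, AC² = 10, BC² = 7.25.
Since AC² = 10 < 7.25 + 6.25 = 13.5, the triangle is acute, so the smallest enclosing circle is the circumcircle.
Circumcentre = (203/52, 123/52), r² = 3625/1352.
r = √(3625/1352) ≈ 1.64.

1.64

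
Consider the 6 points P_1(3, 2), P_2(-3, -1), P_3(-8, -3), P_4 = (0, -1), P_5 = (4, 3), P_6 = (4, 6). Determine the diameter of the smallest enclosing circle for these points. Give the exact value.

15

The farthest pair is P_3–P_6 with squared distance 225. The circle on this segment as diameter has centre (-2, 1.5) and r² = 225/4 = 56.25.
Check P_1: distance² to centre = 25.25 ≤ 56.25, so it lies inside.
All remaining points lie in this disk, and no smaller disk contains both endpoints, so this is the minimum enclosing circle.
Diameter = 2r = 2√(56.25) = 15.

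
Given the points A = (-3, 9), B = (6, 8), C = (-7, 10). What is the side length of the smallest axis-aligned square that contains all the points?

13

The bounding box has width 13 and height 2.
An axis-aligned square enclosing the set must have side ≥ max(width, height).
So the minimum side is max(13, 2) = 13.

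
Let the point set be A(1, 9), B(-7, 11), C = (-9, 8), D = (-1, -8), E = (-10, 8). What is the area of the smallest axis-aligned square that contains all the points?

The bounding box has width 11 and height 19.
An axis-aligned square enclosing the set must have side ≥ max(width, height).
So the minimum side is max(11, 19) = 19.
Area = 19² = 361.

361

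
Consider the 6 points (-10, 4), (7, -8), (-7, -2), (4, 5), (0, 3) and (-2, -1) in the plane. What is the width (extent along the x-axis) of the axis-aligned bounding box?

17

max x = 7, min x = -10, so width = 17.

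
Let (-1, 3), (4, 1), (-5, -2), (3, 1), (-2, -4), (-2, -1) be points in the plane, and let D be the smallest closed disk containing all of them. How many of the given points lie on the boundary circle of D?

A smallest enclosing disk is always determined by at most three of the input points on its boundary.
The farthest pair is (4, 1)–(-5, -2) with squared distance 90. The circle on this segment as diameter has centre (-0.5, -0.5) and r² = 90/4 = 22.5.
Check (-1, 3): distance² to centre = 12.5 ≤ 22.5, so it lies inside.
All remaining points lie in this disk, and no smaller disk contains both endpoints, so this is the minimum enclosing circle.
The points at distance exactly r from the centre are (4, 1), (-5, -2) — 2 points.

2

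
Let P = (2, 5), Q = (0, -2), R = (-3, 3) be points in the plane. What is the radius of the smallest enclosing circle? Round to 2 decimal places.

3.69

Side lengths²: PQ² = 53, PR² = 29, QR² = 34.
Since PQ² = 53 < 34 + 29 = 63, the triangle is acute, so the smallest enclosing circle is the circumcircle.
Circumcentre = (27/62, 103/62), r² = 26129/1922.
r = √(26129/1922) ≈ 3.69.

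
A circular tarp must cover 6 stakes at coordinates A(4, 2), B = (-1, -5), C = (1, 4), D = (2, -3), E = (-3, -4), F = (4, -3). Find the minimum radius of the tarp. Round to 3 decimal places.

A smallest enclosing disk is always determined by at most three of the input points on its boundary.
The minimum enclosing circle is determined by three boundary points: A, C, E.
Their circumcentre is (0.125, -0.5625) with r² = 21.58203125.
The farthest remaining point B is at distance² 20.95703125 ≤ 21.58203125.
r = √(21.58203125) ≈ 4.646.

4.646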